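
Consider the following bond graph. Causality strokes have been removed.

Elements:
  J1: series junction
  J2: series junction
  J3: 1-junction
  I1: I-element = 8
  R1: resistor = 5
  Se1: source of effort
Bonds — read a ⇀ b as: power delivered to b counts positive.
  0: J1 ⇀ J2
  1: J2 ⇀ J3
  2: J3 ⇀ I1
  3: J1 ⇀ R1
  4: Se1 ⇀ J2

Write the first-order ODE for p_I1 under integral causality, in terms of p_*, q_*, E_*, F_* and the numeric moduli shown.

dp_I1/dt = E_Se1 - 5*p_I1/8

β4 |J2  (Se1: effort source, stroke at far end)
β2 |I1  (I1 outputs flow p/I1)
β1 |J3  (1-jn J3 has f-setter on 2)
β0 |J2  (J2: bond 1 brought flow, rest push out)
β3 |J1  (J1 flow already set via bond 0)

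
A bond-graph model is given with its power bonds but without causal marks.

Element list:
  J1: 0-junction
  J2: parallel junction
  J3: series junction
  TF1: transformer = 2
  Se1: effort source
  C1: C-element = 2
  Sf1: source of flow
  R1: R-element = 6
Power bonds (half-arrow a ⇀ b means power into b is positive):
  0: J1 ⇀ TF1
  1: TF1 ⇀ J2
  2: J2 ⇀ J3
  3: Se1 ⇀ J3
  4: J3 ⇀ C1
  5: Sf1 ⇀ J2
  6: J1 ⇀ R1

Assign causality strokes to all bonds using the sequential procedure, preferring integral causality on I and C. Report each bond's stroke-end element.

bond 3 stroke→J3  (Se1 fixes effort; stroke away)
bond 5 stroke→Sf1  (Sf1 fixes flow; stroke at Sf1)
bond 4 stroke→J3  (C1: C, integral causality)
bond 2 stroke→J2  (only one flow-in slot at J3)
bond 1 stroke→TF1  (J2: bond 2 brought effort, rest push out)
bond 0 stroke→J1  (TF1 one-in-one-out from 1)
bond 6 stroke→R1  (common-e at J1 fixed by 0)

b0 |J1
b1 |TF1
b2 |J2
b3 |J3
b4 |J3
b5 |Sf1
b6 |R1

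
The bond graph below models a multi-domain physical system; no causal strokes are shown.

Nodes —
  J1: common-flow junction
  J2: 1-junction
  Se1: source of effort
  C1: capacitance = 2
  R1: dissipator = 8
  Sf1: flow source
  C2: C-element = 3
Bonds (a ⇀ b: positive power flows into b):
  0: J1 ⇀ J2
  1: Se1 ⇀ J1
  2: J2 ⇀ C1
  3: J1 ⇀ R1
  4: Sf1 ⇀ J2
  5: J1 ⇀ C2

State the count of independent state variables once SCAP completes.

2  (C1, C2 all integral)

b1 |J1  (source Se1 imposes e)
b4 |Sf1  (Sf1 (Sf) sets flow on bond)
b0 |J2  (J2: bond 4 brought flow, rest push out)
b2 |J2  (J2: bond 4 brought flow, rest push out)
b3 |J1  (J1 flow already set via bond 0)
b5 |J1  (J1: bond 0 brought flow, rest push out)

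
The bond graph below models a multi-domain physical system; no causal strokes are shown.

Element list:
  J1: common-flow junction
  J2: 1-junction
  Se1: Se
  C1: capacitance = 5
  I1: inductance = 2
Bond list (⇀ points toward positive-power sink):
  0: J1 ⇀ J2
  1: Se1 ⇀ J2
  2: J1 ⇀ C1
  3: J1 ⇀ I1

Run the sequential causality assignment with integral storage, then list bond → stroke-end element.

#1 |J2  (Se1 (Se) sets effort on bond)
#0 |J1  (only one flow-in slot at J2)
#2 |J1  (prefer integral on C1)
#3 |I1  (J1: last free bond brings flow in)

β0 stroke at J1
β1 stroke at J2
β2 stroke at J1
β3 stroke at I1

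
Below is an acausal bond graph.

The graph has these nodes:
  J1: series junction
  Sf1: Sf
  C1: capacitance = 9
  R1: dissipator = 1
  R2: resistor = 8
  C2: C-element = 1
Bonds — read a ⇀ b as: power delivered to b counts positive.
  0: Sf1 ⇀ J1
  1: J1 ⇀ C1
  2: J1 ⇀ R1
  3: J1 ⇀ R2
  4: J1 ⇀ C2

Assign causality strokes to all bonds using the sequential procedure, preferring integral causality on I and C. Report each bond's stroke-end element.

b0 →Sf1
b1 →J1
b2 →J1
b3 →J1
b4 →J1

β0 |Sf1  (source Sf1 imposes f)
β1 |J1  (common-f at J1 fixed by 0)
β2 |J1  (J1: bond 0 brought flow, rest push out)
β3 |J1  (J1 flow already set via bond 0)
β4 |J1  (J1 flow already set via bond 0)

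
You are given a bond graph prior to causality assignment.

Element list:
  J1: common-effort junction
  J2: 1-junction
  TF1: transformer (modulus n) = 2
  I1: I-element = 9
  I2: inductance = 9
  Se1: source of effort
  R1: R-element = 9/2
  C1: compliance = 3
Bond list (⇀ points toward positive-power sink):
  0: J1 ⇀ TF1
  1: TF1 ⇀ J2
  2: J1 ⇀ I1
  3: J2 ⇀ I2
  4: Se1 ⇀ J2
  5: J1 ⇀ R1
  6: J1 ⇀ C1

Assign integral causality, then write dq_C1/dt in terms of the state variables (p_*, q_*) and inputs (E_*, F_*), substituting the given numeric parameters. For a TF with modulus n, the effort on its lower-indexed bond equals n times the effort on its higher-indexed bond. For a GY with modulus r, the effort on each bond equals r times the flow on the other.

β4 stroke→J2  (Se1 fixes effort; stroke away)
β2 stroke→I1  (I1 outputs flow p/I1)
β3 stroke→I2  (I2 integral (f out))
β1 stroke→J2  (J2 flow already set via bond 3)
β0 stroke→TF1  (TF1: transformer flips bond 1)
β6 stroke→J1  (C1: C, integral causality)
β5 stroke→R1  (0-jn J1 has e-setter on 6)

dq_C1/dt = -p_I1/9 - p_I2/18 - 2*q_C1/27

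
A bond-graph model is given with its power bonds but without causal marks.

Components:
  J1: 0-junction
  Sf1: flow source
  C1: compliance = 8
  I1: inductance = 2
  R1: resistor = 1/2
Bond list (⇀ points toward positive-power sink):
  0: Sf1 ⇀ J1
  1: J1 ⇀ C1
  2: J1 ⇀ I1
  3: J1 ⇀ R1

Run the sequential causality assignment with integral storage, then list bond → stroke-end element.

#0 |Sf1
#1 |J1
#2 |I1
#3 |R1

#0 →Sf1  (Sf1 (Sf) sets flow on bond)
#1 →J1  (C1: C, integral causality)
#2 →I1  (J1: bond 1 brought effort, rest push out)
#3 →R1  (common-e at J1 fixed by 1)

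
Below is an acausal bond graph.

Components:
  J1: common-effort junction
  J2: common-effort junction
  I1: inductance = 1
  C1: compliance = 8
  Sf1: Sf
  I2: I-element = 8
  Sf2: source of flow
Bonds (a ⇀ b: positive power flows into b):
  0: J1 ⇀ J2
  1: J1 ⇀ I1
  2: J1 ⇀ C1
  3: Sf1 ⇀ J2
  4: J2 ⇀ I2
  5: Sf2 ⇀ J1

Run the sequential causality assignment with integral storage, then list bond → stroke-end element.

β0 stroke at J2
β1 stroke at I1
β2 stroke at J1
β3 stroke at Sf1
β4 stroke at I2
β5 stroke at Sf2

b3 →Sf1  (Sf1: flow source, stroke at near end)
b5 →Sf2  (Sf2 (Sf) sets flow on bond)
b1 →I1  (I1 integral (f out))
b2 →J1  (C1 integral (e out))
b0 →J2  (J1 effort already set via bond 2)
b4 →I2  (J2 effort already set via bond 0)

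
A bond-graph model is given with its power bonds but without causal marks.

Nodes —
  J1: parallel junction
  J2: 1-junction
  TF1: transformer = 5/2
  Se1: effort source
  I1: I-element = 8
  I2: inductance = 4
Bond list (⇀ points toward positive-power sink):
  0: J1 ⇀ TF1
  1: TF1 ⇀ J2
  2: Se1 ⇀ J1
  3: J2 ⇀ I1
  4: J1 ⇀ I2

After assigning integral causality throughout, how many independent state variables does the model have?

#2 →J1  (Se1 fixes effort; stroke away)
#0 →TF1  (J1: bond 2 brought effort, rest push out)
#4 →I2  (J1: bond 2 brought effort, rest push out)
#1 →J2  (through TF1, causality passes straight; one stroke at TF1)
#3 →I1  (closing 1-jn rule on J2)

2  (I1, I2 all integral)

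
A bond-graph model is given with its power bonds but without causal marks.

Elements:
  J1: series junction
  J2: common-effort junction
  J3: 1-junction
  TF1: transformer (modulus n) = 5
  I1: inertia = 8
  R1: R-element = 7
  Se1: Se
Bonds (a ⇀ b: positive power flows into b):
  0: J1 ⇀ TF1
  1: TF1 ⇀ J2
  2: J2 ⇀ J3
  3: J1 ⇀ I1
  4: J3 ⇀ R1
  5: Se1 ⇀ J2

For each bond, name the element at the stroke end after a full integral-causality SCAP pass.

β5 stroke→J2  (Se1 (Se) sets effort on bond)
β1 stroke→TF1  (common-e at J2 fixed by 5)
β2 stroke→J3  (common-e at J2 fixed by 5)
β4 stroke→R1  (J3 needs exactly one f-in)
β0 stroke→J1  (TF1 one-in-one-out from 1)
β3 stroke→I1  (only one flow-in slot at J1)

bond 0 →J1
bond 1 →TF1
bond 2 →J3
bond 3 →I1
bond 4 →R1
bond 5 →J2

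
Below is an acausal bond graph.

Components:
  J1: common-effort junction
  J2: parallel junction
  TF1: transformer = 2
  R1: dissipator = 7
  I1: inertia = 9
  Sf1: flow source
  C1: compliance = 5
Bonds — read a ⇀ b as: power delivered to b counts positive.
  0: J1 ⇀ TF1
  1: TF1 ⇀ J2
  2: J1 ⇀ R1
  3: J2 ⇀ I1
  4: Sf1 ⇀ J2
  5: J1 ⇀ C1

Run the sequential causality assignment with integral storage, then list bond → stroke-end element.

bond 4 stroke at Sf1  (Sf1 (Sf) sets flow on bond)
bond 3 stroke at I1  (prefer integral on I1)
bond 1 stroke at J2  (J2: last free bond brings effort in)
bond 0 stroke at TF1  (TF TF1: opposite of bond 1)
bond 5 stroke at J1  (C1 outputs effort q/C1)
bond 2 stroke at R1  (common-e at J1 fixed by 5)

#0 |TF1
#1 |J2
#2 |R1
#3 |I1
#4 |Sf1
#5 |J1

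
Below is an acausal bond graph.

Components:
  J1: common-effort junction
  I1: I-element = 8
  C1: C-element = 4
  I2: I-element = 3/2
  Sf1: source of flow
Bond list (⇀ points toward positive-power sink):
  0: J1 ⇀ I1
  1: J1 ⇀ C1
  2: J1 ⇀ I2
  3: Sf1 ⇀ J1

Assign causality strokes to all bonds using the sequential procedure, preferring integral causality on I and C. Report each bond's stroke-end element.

#0 stroke→I1
#1 stroke→J1
#2 stroke→I2
#3 stroke→Sf1

bond 3 |Sf1  (Sf1 (Sf) sets flow on bond)
bond 0 |I1  (I1 outputs flow p/I1)
bond 1 |J1  (C1: C, integral causality)
bond 2 |I2  (common-e at J1 fixed by 1)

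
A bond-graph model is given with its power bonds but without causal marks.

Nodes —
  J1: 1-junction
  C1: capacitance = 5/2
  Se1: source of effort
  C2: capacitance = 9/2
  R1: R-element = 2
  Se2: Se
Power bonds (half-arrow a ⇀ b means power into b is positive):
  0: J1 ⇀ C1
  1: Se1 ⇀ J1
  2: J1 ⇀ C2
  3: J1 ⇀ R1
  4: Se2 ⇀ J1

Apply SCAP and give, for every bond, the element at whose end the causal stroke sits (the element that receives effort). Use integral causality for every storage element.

b0 |J1
b1 |J1
b2 |J1
b3 |R1
b4 |J1

bond 1 stroke at J1  (Se1 (Se) sets effort on bond)
bond 4 stroke at J1  (Se2 fixes effort; stroke away)
bond 0 stroke at J1  (prefer integral on C1)
bond 2 stroke at J1  (C2 outputs effort q/C2)
bond 3 stroke at R1  (J1 needs exactly one f-in)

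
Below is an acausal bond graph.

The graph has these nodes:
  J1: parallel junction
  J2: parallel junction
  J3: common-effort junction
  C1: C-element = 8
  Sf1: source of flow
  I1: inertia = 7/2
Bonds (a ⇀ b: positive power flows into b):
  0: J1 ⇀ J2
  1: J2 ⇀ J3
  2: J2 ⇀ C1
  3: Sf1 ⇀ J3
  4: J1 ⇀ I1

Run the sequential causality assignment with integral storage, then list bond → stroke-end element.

β0 stroke→J1
β1 stroke→J3
β2 stroke→J2
β3 stroke→Sf1
β4 stroke→I1

β3 stroke→Sf1  (Sf1: flow source, stroke at near end)
β1 stroke→J3  (closing 0-jn rule on J3)
β2 stroke→J2  (prefer integral on C1)
β0 stroke→J1  (0-jn J2 has e-setter on 2)
β4 stroke→I1  (J1 effort already set via bond 0)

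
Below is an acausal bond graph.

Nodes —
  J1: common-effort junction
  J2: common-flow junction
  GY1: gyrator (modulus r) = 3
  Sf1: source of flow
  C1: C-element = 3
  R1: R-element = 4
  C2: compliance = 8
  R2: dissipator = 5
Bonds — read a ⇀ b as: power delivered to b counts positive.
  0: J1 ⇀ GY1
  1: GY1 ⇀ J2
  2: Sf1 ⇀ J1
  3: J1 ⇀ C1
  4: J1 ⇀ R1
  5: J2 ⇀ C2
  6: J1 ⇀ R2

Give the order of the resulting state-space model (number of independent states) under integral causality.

2  (C1, C2 all integral)

bond 2 →Sf1  (Sf1 (Sf) sets flow on bond)
bond 3 →J1  (C1 integral (e out))
bond 0 →GY1  (J1 effort already set via bond 3)
bond 4 →R1  (J1: bond 3 brought effort, rest push out)
bond 6 →R2  (common-e at J1 fixed by 3)
bond 1 →GY1  (GY1: gyrator matches bond 0)
bond 5 →J2  (1-jn J2 has f-setter on 1)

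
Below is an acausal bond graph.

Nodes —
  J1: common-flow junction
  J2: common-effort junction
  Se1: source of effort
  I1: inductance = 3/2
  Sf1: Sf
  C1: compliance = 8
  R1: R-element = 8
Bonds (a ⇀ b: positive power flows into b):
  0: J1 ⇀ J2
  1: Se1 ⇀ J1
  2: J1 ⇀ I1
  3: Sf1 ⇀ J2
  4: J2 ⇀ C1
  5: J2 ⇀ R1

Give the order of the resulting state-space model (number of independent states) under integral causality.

β1 |J1  (Se1: effort source, stroke at far end)
β3 |Sf1  (Sf1 fixes flow; stroke at Sf1)
β2 |I1  (I1 integral (f out))
β0 |J1  (1-jn J1 has f-setter on 2)
β4 |J2  (prefer integral on C1)
β5 |R1  (J2 effort already set via bond 4)

2  (C1, I1 all integral)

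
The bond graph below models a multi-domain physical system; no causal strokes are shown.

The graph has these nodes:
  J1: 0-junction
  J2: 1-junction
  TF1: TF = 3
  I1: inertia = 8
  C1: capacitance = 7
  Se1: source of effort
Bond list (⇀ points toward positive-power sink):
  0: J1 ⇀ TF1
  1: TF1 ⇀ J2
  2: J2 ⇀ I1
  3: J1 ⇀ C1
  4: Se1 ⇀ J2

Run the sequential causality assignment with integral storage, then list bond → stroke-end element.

β4 stroke at J2  (Se1 fixes effort; stroke away)
β2 stroke at I1  (prefer integral on I1)
β1 stroke at J2  (common-f at J2 fixed by 2)
β0 stroke at TF1  (TF1 one-in-one-out from 1)
β3 stroke at J1  (J1 needs exactly one e-in)

β0 |TF1
β1 |J2
β2 |I1
β3 |J1
β4 |J2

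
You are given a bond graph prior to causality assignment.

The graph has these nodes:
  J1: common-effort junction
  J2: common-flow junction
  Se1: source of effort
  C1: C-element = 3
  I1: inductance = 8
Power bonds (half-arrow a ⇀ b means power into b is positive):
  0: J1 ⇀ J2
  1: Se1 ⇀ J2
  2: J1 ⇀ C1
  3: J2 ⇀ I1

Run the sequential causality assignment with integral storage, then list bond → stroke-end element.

b0 →J2
b1 →J2
b2 →J1
b3 →I1

b1 stroke at J2  (Se1: effort source, stroke at far end)
b2 stroke at J1  (C1 outputs effort q/C1)
b0 stroke at J2  (0-jn J1 has e-setter on 2)
b3 stroke at I1  (closing 1-jn rule on J2)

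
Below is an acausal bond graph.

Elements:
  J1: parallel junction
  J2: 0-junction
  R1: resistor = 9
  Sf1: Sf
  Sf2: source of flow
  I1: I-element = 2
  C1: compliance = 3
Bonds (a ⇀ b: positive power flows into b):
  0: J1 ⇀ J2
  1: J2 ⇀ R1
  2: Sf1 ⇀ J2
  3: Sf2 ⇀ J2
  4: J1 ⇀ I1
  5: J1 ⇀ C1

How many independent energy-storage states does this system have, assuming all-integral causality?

#2 |Sf1  (Sf1 (Sf) sets flow on bond)
#3 |Sf2  (Sf2 (Sf) sets flow on bond)
#4 |I1  (prefer integral on I1)
#5 |J1  (C1: C, integral causality)
#0 |J2  (J1: bond 5 brought effort, rest push out)
#1 |R1  (0-jn J2 has e-setter on 0)

2  (C1, I1 all integral)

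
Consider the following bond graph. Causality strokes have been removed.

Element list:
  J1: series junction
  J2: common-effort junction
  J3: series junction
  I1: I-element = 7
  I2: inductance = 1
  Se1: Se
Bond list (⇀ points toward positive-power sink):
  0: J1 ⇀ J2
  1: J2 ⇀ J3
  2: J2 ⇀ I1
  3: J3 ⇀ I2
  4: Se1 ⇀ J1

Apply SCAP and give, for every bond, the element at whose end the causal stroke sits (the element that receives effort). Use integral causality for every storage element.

β4 →J1  (Se1 (Se) sets effort on bond)
β0 →J2  (J1: last free bond brings flow in)
β1 →J3  (J2: bond 0 brought effort, rest push out)
β2 →I1  (common-e at J2 fixed by 0)
β3 →I2  (J3 needs exactly one f-in)

b0 stroke at J2
b1 stroke at J3
b2 stroke at I1
b3 stroke at I2
b4 stroke at J1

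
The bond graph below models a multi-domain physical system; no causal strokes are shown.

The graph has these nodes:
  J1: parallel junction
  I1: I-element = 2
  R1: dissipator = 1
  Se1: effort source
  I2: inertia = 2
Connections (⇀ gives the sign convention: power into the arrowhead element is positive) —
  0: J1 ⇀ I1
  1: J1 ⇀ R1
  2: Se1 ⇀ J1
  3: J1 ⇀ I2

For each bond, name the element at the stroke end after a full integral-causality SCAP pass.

bond 2 →J1  (Se1: effort source, stroke at far end)
bond 0 →I1  (0-jn J1 has e-setter on 2)
bond 1 →R1  (J1: bond 2 brought effort, rest push out)
bond 3 →I2  (J1 effort already set via bond 2)

#0 →I1
#1 →R1
#2 →J1
#3 →I2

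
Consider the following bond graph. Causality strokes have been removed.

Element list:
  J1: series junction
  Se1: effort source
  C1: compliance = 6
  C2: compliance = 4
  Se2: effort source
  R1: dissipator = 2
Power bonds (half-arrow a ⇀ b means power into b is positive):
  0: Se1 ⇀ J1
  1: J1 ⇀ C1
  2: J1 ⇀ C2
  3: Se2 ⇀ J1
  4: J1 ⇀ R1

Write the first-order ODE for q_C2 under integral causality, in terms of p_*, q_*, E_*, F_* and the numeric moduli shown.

dq_C2/dt = E_Se1/2 + E_Se2/2 - q_C1/12 - q_C2/8

b0 |J1  (Se1: effort source, stroke at far end)
b3 |J1  (source Se2 imposes e)
b1 |J1  (C1 integral (e out))
b2 |J1  (prefer integral on C2)
b4 |R1  (only one flow-in slot at J1)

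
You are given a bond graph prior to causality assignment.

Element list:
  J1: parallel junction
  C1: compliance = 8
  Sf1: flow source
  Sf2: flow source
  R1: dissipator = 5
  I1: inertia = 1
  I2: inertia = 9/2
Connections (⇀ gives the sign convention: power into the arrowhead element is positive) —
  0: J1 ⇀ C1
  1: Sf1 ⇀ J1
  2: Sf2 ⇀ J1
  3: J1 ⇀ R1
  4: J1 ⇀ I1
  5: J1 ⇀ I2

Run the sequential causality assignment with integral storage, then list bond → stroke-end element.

#0 stroke→J1
#1 stroke→Sf1
#2 stroke→Sf2
#3 stroke→R1
#4 stroke→I1
#5 stroke→I2

b1 stroke at Sf1  (Sf1: flow source, stroke at near end)
b2 stroke at Sf2  (Sf2 fixes flow; stroke at Sf2)
b0 stroke at J1  (C1 outputs effort q/C1)
b3 stroke at R1  (J1 effort already set via bond 0)
b4 stroke at I1  (0-jn J1 has e-setter on 0)
b5 stroke at I2  (J1: bond 0 brought effort, rest push out)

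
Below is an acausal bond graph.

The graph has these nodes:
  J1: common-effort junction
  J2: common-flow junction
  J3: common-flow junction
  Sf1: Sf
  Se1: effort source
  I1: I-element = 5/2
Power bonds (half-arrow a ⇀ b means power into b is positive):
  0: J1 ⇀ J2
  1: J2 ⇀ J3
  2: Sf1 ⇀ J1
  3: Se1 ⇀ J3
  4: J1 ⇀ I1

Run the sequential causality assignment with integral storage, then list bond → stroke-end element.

β0 stroke→J1
β1 stroke→J2
β2 stroke→Sf1
β3 stroke→J3
β4 stroke→I1

β2 stroke→Sf1  (Sf1 fixes flow; stroke at Sf1)
β3 stroke→J3  (Se1: effort source, stroke at far end)
β1 stroke→J2  (only one flow-in slot at J3)
β0 stroke→J1  (only one flow-in slot at J2)
β4 stroke→I1  (common-e at J1 fixed by 0)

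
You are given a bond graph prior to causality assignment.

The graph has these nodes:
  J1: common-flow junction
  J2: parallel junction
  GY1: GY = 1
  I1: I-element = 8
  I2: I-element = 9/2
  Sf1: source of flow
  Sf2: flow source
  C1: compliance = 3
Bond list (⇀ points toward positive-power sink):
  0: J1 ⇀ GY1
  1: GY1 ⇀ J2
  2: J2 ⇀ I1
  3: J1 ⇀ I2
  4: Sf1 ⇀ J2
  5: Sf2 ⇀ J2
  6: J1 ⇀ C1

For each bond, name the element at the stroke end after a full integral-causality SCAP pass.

#4 stroke at Sf1  (Sf1 fixes flow; stroke at Sf1)
#5 stroke at Sf2  (Sf2 (Sf) sets flow on bond)
#2 stroke at I1  (I1 outputs flow p/I1)
#1 stroke at J2  (closing 0-jn rule on J2)
#0 stroke at J1  (through GY1, causality inverts; strokes same side of GY1)
#3 stroke at I2  (I2: I, integral causality)
#6 stroke at J1  (J1: bond 3 brought flow, rest push out)

β0 →J1
β1 →J2
β2 →I1
β3 →I2
β4 →Sf1
β5 →Sf2
β6 →J1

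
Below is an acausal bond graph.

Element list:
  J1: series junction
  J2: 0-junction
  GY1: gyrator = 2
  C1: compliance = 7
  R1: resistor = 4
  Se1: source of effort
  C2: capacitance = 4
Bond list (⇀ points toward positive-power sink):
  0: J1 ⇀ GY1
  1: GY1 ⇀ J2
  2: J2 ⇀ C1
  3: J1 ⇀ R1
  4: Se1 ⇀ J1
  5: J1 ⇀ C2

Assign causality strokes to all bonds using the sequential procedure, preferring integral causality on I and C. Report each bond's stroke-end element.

#4 stroke→J1  (Se1 (Se) sets effort on bond)
#2 stroke→J2  (prefer integral on C1)
#1 stroke→GY1  (J2 effort already set via bond 2)
#0 stroke→GY1  (GY GY1: same side as bond 1)
#3 stroke→J1  (1-jn J1 has f-setter on 0)
#5 stroke→J1  (common-f at J1 fixed by 0)

bond 0 |GY1
bond 1 |GY1
bond 2 |J2
bond 3 |J1
bond 4 |J1
bond 5 |J1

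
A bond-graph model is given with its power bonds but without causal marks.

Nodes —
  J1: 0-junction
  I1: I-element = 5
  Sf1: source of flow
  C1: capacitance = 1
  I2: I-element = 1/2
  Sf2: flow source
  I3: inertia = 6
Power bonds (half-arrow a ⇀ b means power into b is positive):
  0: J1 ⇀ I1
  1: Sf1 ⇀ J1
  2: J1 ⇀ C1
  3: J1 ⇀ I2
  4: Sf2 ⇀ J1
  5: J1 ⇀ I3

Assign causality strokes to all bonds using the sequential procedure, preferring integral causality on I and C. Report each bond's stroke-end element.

#1 →Sf1  (Sf1 fixes flow; stroke at Sf1)
#4 →Sf2  (source Sf2 imposes f)
#0 →I1  (I1: I, integral causality)
#2 →J1  (prefer integral on C1)
#3 →I2  (J1 effort already set via bond 2)
#5 →I3  (J1 effort already set via bond 2)

#0 |I1
#1 |Sf1
#2 |J1
#3 |I2
#4 |Sf2
#5 |I3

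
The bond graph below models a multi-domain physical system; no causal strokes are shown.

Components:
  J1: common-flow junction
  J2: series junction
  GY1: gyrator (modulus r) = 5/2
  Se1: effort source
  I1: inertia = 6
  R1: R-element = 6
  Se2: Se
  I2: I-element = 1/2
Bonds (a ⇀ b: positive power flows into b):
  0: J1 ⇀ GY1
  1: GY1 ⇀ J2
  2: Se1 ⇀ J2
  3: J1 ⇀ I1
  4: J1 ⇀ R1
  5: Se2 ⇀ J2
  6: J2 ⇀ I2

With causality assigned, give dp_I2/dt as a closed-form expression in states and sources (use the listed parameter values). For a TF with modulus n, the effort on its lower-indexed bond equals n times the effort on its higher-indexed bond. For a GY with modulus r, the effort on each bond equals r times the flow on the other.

bond 2 →J2  (Se1 fixes effort; stroke away)
bond 5 →J2  (Se2: effort source, stroke at far end)
bond 3 →I1  (prefer integral on I1)
bond 0 →J1  (J1: bond 3 brought flow, rest push out)
bond 4 →J1  (J1: bond 3 brought flow, rest push out)
bond 1 →J2  (GY1 both-in/both-out from 0)
bond 6 →I2  (only one flow-in slot at J2)

dp_I2/dt = E_Se1 + E_Se2 + 5*p_I1/12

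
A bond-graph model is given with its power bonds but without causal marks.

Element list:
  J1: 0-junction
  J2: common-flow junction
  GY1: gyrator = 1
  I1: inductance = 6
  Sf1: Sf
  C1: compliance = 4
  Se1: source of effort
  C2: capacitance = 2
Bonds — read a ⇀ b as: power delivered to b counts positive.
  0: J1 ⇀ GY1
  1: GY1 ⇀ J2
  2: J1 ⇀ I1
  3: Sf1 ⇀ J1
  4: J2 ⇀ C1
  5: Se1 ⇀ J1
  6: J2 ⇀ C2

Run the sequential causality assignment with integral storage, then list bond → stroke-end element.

#3 stroke at Sf1  (Sf1 fixes flow; stroke at Sf1)
#5 stroke at J1  (Se1 (Se) sets effort on bond)
#0 stroke at GY1  (common-e at J1 fixed by 5)
#2 stroke at I1  (J1 effort already set via bond 5)
#1 stroke at GY1  (through GY1, causality inverts; strokes same side of GY1)
#4 stroke at J2  (J2 flow already set via bond 1)
#6 stroke at J2  (J2: bond 1 brought flow, rest push out)

#0 stroke→GY1
#1 stroke→GY1
#2 stroke→I1
#3 stroke→Sf1
#4 stroke→J2
#5 stroke→J1
#6 stroke→J2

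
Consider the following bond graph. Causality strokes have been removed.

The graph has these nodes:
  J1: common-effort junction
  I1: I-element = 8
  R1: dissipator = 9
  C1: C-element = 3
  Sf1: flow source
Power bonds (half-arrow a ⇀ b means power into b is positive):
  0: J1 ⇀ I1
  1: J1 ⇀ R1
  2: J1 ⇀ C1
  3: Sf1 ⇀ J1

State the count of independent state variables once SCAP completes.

2  (C1, I1 all integral)

β3 |Sf1  (Sf1: flow source, stroke at near end)
β0 |I1  (prefer integral on I1)
β2 |J1  (C1 integral (e out))
β1 |R1  (J1: bond 2 brought effort, rest push out)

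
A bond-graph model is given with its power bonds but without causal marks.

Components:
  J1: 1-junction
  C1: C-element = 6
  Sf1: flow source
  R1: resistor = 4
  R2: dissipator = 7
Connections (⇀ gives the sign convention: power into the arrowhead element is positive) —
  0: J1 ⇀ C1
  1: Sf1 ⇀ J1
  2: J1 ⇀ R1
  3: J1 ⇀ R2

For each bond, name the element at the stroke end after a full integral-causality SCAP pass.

β0 |J1
β1 |Sf1
β2 |J1
β3 |J1

β1 stroke→Sf1  (Sf1: flow source, stroke at near end)
β0 stroke→J1  (1-jn J1 has f-setter on 1)
β2 stroke→J1  (J1: bond 1 brought flow, rest push out)
β3 stroke→J1  (1-jn J1 has f-setter on 1)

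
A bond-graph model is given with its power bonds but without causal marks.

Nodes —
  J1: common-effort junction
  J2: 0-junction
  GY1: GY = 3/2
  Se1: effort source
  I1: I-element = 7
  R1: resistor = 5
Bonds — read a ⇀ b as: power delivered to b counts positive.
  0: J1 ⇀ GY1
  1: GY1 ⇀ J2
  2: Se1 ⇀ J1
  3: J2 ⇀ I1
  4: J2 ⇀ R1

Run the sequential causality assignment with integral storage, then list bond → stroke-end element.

b2 stroke→J1  (Se1 fixes effort; stroke away)
b0 stroke→GY1  (J1: bond 2 brought effort, rest push out)
b1 stroke→GY1  (through GY1, causality inverts; strokes same side of GY1)
b3 stroke→I1  (I1 integral (f out))
b4 stroke→J2  (only one effort-in slot at J2)

#0 |GY1
#1 |GY1
#2 |J1
#3 |I1
#4 |J2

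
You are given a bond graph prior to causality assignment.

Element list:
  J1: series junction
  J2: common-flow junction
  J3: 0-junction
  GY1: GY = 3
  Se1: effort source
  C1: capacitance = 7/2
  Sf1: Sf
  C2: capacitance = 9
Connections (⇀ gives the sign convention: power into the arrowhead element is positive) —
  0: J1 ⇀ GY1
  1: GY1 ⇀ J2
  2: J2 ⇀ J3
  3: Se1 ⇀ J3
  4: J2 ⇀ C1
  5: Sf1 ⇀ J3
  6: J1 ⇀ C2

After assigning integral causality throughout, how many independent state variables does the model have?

β3 |J3  (source Se1 imposes e)
β5 |Sf1  (Sf1 fixes flow; stroke at Sf1)
β2 |J2  (0-jn J3 has e-setter on 3)
β4 |J2  (prefer integral on C1)
β1 |GY1  (J2: last free bond brings flow in)
β0 |GY1  (GY1 both-in/both-out from 1)
β6 |J1  (common-f at J1 fixed by 0)

2  (C1, C2 all integral)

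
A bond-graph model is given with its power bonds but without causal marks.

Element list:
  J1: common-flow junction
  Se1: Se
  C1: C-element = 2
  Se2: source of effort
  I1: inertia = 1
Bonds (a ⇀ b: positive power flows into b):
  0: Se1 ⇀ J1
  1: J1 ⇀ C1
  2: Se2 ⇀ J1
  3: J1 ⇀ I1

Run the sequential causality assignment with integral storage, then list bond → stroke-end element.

β0 |J1
β1 |J1
β2 |J1
β3 |I1

#0 →J1  (Se1 fixes effort; stroke away)
#2 →J1  (Se2 (Se) sets effort on bond)
#1 →J1  (C1: C, integral causality)
#3 →I1  (J1: last free bond brings flow in)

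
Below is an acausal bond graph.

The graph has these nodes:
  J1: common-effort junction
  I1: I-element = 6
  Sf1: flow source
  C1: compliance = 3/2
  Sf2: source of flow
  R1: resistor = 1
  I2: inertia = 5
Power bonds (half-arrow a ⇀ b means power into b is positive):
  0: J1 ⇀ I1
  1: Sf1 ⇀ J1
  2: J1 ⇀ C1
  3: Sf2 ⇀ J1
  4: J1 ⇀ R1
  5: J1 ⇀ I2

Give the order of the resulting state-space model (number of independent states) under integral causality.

3  (C1, I1, I2 all integral)

bond 1 →Sf1  (source Sf1 imposes f)
bond 3 →Sf2  (Sf2: flow source, stroke at near end)
bond 0 →I1  (I1: I, integral causality)
bond 2 →J1  (C1 outputs effort q/C1)
bond 4 →R1  (common-e at J1 fixed by 2)
bond 5 →I2  (J1 effort already set via bond 2)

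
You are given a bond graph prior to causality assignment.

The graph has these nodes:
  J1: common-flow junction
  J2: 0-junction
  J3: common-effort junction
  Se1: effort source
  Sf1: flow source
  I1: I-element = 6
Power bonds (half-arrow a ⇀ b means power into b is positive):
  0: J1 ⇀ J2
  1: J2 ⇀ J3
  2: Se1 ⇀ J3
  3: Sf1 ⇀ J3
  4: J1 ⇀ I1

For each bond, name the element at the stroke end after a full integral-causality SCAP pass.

b0 →J1
b1 →J2
b2 →J3
b3 →Sf1
b4 →I1

β2 stroke→J3  (Se1: effort source, stroke at far end)
β3 stroke→Sf1  (Sf1 (Sf) sets flow on bond)
β1 stroke→J2  (J3: bond 2 brought effort, rest push out)
β0 stroke→J1  (J2: bond 1 brought effort, rest push out)
β4 stroke→I1  (only one flow-in slot at J1)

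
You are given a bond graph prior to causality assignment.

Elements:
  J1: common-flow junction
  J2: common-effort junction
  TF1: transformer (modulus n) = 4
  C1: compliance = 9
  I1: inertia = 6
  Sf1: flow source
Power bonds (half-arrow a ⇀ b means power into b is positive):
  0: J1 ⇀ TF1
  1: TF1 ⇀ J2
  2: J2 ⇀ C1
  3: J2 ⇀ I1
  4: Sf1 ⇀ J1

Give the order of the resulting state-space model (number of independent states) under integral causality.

2  (C1, I1 all integral)

β4 stroke→Sf1  (Sf1 (Sf) sets flow on bond)
β0 stroke→J1  (1-jn J1 has f-setter on 4)
β1 stroke→TF1  (through TF1, causality passes straight; one stroke at TF1)
β2 stroke→J2  (C1 outputs effort q/C1)
β3 stroke→I1  (J2: bond 2 brought effort, rest push out)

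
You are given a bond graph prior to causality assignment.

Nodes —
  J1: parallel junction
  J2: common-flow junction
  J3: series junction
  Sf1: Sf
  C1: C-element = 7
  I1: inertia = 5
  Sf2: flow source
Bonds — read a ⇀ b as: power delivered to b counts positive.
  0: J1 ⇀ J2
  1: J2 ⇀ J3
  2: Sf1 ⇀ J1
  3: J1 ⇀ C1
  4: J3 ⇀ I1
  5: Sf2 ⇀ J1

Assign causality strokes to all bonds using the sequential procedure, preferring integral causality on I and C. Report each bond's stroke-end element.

bond 2 →Sf1  (Sf1: flow source, stroke at near end)
bond 5 →Sf2  (source Sf2 imposes f)
bond 3 →J1  (prefer integral on C1)
bond 0 →J2  (common-e at J1 fixed by 3)
bond 1 →J3  (J2: last free bond brings flow in)
bond 4 →I1  (J3 needs exactly one f-in)

#0 stroke at J2
#1 stroke at J3
#2 stroke at Sf1
#3 stroke at J1
#4 stroke at I1
#5 stroke at Sf2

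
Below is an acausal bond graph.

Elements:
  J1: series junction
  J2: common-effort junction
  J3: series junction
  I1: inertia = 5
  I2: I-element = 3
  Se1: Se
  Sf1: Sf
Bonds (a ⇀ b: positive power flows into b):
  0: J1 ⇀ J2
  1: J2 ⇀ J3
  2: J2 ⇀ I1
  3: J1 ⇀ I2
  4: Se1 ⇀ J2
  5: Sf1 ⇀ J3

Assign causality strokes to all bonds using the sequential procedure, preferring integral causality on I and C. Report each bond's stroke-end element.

β4 |J2  (Se1 fixes effort; stroke away)
β5 |Sf1  (Sf1 (Sf) sets flow on bond)
β0 |J1  (J2 effort already set via bond 4)
β1 |J3  (common-e at J2 fixed by 4)
β2 |I1  (J2 effort already set via bond 4)
β3 |I2  (J1 needs exactly one f-in)

b0 stroke at J1
b1 stroke at J3
b2 stroke at I1
b3 stroke at I2
b4 stroke at J2
b5 stroke at Sf1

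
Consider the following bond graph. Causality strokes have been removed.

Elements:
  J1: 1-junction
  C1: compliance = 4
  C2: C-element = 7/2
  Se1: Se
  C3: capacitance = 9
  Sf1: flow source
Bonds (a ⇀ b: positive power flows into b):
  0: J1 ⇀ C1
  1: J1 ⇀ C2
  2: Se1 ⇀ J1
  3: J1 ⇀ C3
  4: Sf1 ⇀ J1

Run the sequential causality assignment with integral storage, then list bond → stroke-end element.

β0 stroke at J1
β1 stroke at J1
β2 stroke at J1
β3 stroke at J1
β4 stroke at Sf1

bond 2 stroke at J1  (Se1 fixes effort; stroke away)
bond 4 stroke at Sf1  (Sf1 fixes flow; stroke at Sf1)
bond 0 stroke at J1  (J1: bond 4 brought flow, rest push out)
bond 1 stroke at J1  (1-jn J1 has f-setter on 4)
bond 3 stroke at J1  (1-jn J1 has f-setter on 4)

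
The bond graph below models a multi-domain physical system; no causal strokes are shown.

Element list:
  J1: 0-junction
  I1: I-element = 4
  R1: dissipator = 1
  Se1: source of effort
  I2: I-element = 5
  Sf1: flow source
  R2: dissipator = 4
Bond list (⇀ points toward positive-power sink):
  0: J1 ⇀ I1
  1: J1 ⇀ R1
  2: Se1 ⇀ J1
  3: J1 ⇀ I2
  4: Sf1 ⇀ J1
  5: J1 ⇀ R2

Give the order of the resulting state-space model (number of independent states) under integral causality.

b2 stroke at J1  (Se1 (Se) sets effort on bond)
b4 stroke at Sf1  (source Sf1 imposes f)
b0 stroke at I1  (J1: bond 2 brought effort, rest push out)
b1 stroke at R1  (J1 effort already set via bond 2)
b3 stroke at I2  (J1: bond 2 brought effort, rest push out)
b5 stroke at R2  (J1: bond 2 brought effort, rest push out)

2  (I1, I2 all integral)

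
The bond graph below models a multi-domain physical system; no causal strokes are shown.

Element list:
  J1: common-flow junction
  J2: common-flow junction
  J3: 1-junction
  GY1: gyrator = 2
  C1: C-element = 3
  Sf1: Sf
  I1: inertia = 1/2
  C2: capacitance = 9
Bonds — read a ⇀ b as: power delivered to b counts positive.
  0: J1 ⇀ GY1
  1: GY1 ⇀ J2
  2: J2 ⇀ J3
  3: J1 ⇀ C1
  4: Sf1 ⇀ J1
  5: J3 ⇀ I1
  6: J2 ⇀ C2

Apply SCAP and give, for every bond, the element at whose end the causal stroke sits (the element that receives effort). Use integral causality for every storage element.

#0 →J1
#1 →J2
#2 →J3
#3 →J1
#4 →Sf1
#5 →I1
#6 →J2

β4 →Sf1  (source Sf1 imposes f)
β0 →J1  (J1 flow already set via bond 4)
β3 →J1  (J1: bond 4 brought flow, rest push out)
β1 →J2  (GY1 both-in/both-out from 0)
β5 →I1  (I1: I, integral causality)
β2 →J3  (J3: bond 5 brought flow, rest push out)
β6 →J2  (1-jn J2 has f-setter on 2)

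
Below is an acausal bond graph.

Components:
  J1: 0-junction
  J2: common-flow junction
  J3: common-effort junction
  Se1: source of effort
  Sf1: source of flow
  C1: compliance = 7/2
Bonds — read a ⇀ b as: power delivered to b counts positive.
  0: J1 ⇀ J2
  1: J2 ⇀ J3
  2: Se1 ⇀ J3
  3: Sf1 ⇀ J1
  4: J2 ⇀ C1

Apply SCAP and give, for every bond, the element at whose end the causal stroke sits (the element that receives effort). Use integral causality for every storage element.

b0 stroke at J1
b1 stroke at J2
b2 stroke at J3
b3 stroke at Sf1
b4 stroke at J2

b2 |J3  (source Se1 imposes e)
b3 |Sf1  (Sf1 (Sf) sets flow on bond)
b0 |J1  (J1 needs exactly one e-in)
b1 |J2  (J2 flow already set via bond 0)
b4 |J2  (common-f at J2 fixed by 0)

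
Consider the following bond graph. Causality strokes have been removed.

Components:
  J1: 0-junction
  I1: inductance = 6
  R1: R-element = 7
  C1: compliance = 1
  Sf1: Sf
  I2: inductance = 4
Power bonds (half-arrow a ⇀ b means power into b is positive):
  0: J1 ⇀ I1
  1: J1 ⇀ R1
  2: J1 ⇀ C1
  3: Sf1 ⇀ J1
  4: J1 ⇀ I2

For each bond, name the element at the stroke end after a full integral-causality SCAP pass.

β0 |I1
β1 |R1
β2 |J1
β3 |Sf1
β4 |I2

b3 stroke at Sf1  (Sf1 fixes flow; stroke at Sf1)
b0 stroke at I1  (I1 outputs flow p/I1)
b2 stroke at J1  (C1 outputs effort q/C1)
b1 stroke at R1  (0-jn J1 has e-setter on 2)
b4 stroke at I2  (common-e at J1 fixed by 2)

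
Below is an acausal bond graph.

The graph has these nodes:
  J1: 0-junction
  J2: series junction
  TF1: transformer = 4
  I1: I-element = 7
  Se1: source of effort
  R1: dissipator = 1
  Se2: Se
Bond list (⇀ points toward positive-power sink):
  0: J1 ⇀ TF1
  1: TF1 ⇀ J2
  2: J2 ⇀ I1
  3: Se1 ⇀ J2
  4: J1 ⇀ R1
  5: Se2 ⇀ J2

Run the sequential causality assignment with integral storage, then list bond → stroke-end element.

β0 →TF1
β1 →J2
β2 →I1
β3 →J2
β4 →J1
β5 →J2

bond 3 |J2  (Se1 (Se) sets effort on bond)
bond 5 |J2  (source Se2 imposes e)
bond 2 |I1  (I1 integral (f out))
bond 1 |J2  (J2 flow already set via bond 2)
bond 0 |TF1  (TF TF1: opposite of bond 1)
bond 4 |J1  (J1: last free bond brings effort in)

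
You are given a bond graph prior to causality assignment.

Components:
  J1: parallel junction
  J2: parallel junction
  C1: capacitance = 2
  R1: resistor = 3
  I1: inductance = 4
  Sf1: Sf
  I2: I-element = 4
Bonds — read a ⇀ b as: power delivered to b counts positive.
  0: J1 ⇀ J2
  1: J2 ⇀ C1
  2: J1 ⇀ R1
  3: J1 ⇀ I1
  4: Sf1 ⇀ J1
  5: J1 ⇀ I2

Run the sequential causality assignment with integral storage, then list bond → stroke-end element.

b0 stroke→J1
b1 stroke→J2
b2 stroke→R1
b3 stroke→I1
b4 stroke→Sf1
b5 stroke→I2

b4 →Sf1  (Sf1 fixes flow; stroke at Sf1)
b1 →J2  (C1 integral (e out))
b0 →J1  (common-e at J2 fixed by 1)
b2 →R1  (0-jn J1 has e-setter on 0)
b3 →I1  (J1: bond 0 brought effort, rest push out)
b5 →I2  (J1: bond 0 brought effort, rest push out)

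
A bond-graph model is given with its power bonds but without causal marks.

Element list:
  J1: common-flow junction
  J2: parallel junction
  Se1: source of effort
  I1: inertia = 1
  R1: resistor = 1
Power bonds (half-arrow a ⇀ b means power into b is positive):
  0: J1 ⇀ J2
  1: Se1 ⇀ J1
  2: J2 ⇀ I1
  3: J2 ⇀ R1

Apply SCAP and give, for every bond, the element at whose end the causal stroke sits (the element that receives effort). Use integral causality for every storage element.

#0 stroke→J2
#1 stroke→J1
#2 stroke→I1
#3 stroke→R1

#1 stroke at J1  (Se1 (Se) sets effort on bond)
#0 stroke at J2  (only one flow-in slot at J1)
#2 stroke at I1  (J2 effort already set via bond 0)
#3 stroke at R1  (common-e at J2 fixed by 0)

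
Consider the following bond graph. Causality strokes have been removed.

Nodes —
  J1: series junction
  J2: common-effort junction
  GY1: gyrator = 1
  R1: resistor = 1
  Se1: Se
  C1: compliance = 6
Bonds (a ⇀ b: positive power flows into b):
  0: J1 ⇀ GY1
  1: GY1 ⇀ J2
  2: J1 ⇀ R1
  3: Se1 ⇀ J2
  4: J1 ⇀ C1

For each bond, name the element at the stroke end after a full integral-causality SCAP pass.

b3 →J2  (source Se1 imposes e)
b1 →GY1  (common-e at J2 fixed by 3)
b0 →GY1  (GY1 both-in/both-out from 1)
b2 →J1  (common-f at J1 fixed by 0)
b4 →J1  (1-jn J1 has f-setter on 0)

β0 stroke→GY1
β1 stroke→GY1
β2 stroke→J1
β3 stroke→J2
β4 stroke→J1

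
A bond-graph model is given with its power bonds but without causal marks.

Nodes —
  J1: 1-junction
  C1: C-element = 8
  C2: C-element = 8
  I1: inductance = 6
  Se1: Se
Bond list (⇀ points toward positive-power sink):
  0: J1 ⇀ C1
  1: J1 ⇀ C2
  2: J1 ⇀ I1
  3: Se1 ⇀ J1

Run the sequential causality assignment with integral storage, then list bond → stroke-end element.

bond 0 stroke→J1
bond 1 stroke→J1
bond 2 stroke→I1
bond 3 stroke→J1

β3 stroke→J1  (Se1: effort source, stroke at far end)
β0 stroke→J1  (C1 integral (e out))
β1 stroke→J1  (prefer integral on C2)
β2 stroke→I1  (J1 needs exactly one f-in)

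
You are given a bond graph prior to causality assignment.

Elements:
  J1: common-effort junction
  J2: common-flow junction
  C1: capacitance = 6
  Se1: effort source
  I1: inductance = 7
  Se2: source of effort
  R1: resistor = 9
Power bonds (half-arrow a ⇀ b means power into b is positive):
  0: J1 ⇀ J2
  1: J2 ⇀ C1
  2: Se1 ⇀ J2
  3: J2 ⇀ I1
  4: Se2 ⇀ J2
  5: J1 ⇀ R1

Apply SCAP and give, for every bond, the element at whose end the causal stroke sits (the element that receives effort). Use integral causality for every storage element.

bond 0 stroke→J2
bond 1 stroke→J2
bond 2 stroke→J2
bond 3 stroke→I1
bond 4 stroke→J2
bond 5 stroke→J1

#2 stroke→J2  (Se1 fixes effort; stroke away)
#4 stroke→J2  (Se2: effort source, stroke at far end)
#1 stroke→J2  (prefer integral on C1)
#3 stroke→I1  (I1 outputs flow p/I1)
#0 stroke→J2  (1-jn J2 has f-setter on 3)
#5 stroke→J1  (only one effort-in slot at J1)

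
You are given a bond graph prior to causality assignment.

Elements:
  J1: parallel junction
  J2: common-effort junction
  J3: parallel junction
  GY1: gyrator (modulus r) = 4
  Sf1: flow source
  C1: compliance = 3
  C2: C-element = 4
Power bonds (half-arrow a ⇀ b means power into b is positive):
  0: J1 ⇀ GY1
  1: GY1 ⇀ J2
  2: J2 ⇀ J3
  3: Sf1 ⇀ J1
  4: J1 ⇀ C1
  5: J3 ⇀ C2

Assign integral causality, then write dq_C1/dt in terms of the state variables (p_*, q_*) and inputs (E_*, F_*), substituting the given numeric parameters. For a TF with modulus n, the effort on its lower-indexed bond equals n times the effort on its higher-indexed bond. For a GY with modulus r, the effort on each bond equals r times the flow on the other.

dq_C1/dt = F_Sf1 - q_C2/16

b3 |Sf1  (Sf1 fixes flow; stroke at Sf1)
b4 |J1  (C1 outputs effort q/C1)
b0 |GY1  (0-jn J1 has e-setter on 4)
b1 |GY1  (GY GY1: same side as bond 0)
b2 |J2  (J2 needs exactly one e-in)
b5 |J3  (only one effort-in slot at J3)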